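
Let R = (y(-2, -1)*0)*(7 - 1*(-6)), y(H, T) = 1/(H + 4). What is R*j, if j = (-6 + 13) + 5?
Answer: 0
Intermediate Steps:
y(H, T) = 1/(4 + H)
R = 0 (R = (0/(4 - 2))*(7 - 1*(-6)) = (0/2)*(7 + 6) = ((1/2)*0)*13 = 0*13 = 0)
j = 12 (j = 7 + 5 = 12)
R*j = 0*12 = 0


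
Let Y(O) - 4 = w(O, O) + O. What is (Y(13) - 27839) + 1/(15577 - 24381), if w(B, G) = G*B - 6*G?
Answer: -244143725/8804 ≈ -27731.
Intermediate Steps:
w(B, G) = -6*G + B*G (w(B, G) = B*G - 6*G = -6*G + B*G)
Y(O) = 4 + O + O*(-6 + O) (Y(O) = 4 + (O*(-6 + O) + O) = 4 + (O + O*(-6 + O)) = 4 + O + O*(-6 + O))
(Y(13) - 27839) + 1/(15577 - 24381) = ((4 + 13 + 13*(-6 + 13)) - 27839) + 1/(15577 - 24381) = ((4 + 13 + 13*7) - 27839) + 1/(-8804) = ((4 + 13 + 91) - 27839) - 1/8804 = (108 - 27839) - 1/8804 = -27731 - 1/8804 = -244143725/8804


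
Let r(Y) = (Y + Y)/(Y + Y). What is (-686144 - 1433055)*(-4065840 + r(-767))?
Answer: 8616321942961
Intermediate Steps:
r(Y) = 1 (r(Y) = (2*Y)/((2*Y)) = (2*Y)*(1/(2*Y)) = 1)
(-686144 - 1433055)*(-4065840 + r(-767)) = (-686144 - 1433055)*(-4065840 + 1) = -2119199*(-4065839) = 8616321942961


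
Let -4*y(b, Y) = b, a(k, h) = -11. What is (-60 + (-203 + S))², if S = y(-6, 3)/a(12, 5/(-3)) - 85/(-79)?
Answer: 207444722521/3020644 ≈ 68676.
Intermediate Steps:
y(b, Y) = -b/4
S = 1633/1738 (S = -¼*(-6)/(-11) - 85/(-79) = (3/2)*(-1/11) - 85*(-1/79) = -3/22 + 85/79 = 1633/1738 ≈ 0.93959)
(-60 + (-203 + S))² = (-60 + (-203 + 1633/1738))² = (-60 - 351181/1738)² = (-455461/1738)² = 207444722521/3020644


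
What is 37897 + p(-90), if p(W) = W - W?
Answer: 37897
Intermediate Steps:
p(W) = 0
37897 + p(-90) = 37897 + 0 = 37897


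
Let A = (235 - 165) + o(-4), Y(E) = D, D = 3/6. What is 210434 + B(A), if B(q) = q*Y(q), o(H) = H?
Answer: 210467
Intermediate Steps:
D = ½ (D = 3*(⅙) = ½ ≈ 0.50000)
Y(E) = ½
A = 66 (A = (235 - 165) - 4 = 70 - 4 = 66)
B(q) = q/2 (B(q) = q*(½) = q/2)
210434 + B(A) = 210434 + (½)*66 = 210434 + 33 = 210467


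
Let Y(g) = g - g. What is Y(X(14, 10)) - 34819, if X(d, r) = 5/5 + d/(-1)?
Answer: -34819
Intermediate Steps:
X(d, r) = 1 - d (X(d, r) = 5*(⅕) + d*(-1) = 1 - d)
Y(g) = 0
Y(X(14, 10)) - 34819 = 0 - 34819 = -34819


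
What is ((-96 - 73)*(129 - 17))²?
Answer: 358269184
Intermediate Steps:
((-96 - 73)*(129 - 17))² = (-169*112)² = (-18928)² = 358269184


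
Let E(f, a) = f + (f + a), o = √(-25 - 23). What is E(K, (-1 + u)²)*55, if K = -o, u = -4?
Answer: 1375 - 440*I*√3 ≈ 1375.0 - 762.1*I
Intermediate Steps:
o = 4*I*√3 (o = √(-48) = 4*I*√3 ≈ 6.9282*I)
K = -4*I*√3 ≈ -6.9282*I
E(f, a) = a + 2*f (E(f, a) = f + (a + f) = a + 2*f)
E(K, (-1 + u)²)*55 = ((-1 - 4)² + 2*(-4*I*√3))*55 = ((-5)² - 8*I*√3)*55 = (25 - 8*I*√3)*55 = 1375 - 440*I*√3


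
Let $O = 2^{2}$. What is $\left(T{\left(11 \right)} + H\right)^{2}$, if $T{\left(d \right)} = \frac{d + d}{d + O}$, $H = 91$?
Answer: $\frac{1923769}{225} \approx 8550.1$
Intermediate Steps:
$O = 4$
$T{\left(d \right)} = \frac{2 d}{4 + d}$ ($T{\left(d \right)} = \frac{d + d}{d + 4} = \frac{2 d}{4 + d}$)
$\left(T{\left(11 \right)} + H\right)^{2} = \left(2 \cdot 11 \frac{1}{4 + 11} + 91\right)^{2} = \left(2 \cdot 11 \cdot \frac{1}{15} + 91\right)^{2} = \left(\frac{22}{15} + 91\right)^{2} = \left(\frac{1387}{15}\right)^{2} = \frac{1923769}{225}$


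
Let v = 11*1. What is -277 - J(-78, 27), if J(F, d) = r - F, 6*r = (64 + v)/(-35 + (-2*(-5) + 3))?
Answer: -15595/44 ≈ -354.43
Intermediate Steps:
v = 11
r = -25/44 (r = ((64 + 11)/(-35 + (-2*(-5) + 3)))/6 = (75/(-35 + (10 + 3)))/6 = (75/(-35 + 13))/6 = (75/(-22))/6 = (75*(-1/22))/6 = (⅙)*(-75/22) = -25/44 ≈ -0.56818)
J(F, d) = -25/44 - F
-277 - J(-78, 27) = -277 - (-25/44 - 1*(-78)) = -277 - (-25/44 + 78) = -277 - 1*3407/44 = -277 - 3407/44 = -15595/44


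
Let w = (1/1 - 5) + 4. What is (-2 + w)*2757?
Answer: -5514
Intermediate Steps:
w = 0 (w = (1 - 5) + 4 = -4 + 4 = 0)
(-2 + w)*2757 = (-2 + 0)*2757 = -2*2757 = -5514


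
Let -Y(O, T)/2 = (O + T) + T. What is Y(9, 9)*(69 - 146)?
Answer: 4158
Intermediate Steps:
Y(O, T) = -4*T - 2*O (Y(O, T) = -2*((O + T) + T) = -2*(O + 2*T) = -4*T - 2*O)
Y(9, 9)*(69 - 146) = (-4*9 - 2*9)*(69 - 146) = (-36 - 18)*(-77) = -54*(-77) = 4158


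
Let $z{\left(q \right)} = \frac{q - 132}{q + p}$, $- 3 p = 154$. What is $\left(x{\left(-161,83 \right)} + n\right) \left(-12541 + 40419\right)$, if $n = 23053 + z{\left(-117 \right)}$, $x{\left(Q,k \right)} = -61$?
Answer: $\frac{323711167746}{505} \approx 6.4101 \cdot 10^{8}$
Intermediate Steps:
$p = - \frac{154}{3}$ ($p = \left(- \frac{1}{3}\right) 154 = - \frac{154}{3} \approx -51.333$)
$z{\left(q \right)} = \frac{-132 + q}{- \frac{154}{3} + q}$ ($z{\left(q \right)} = \frac{q - 132}{q - \frac{154}{3}} = \frac{-132 + q}{- \frac{154}{3} + q}$)
$n = \frac{11642512}{505}$ ($n = 23053 + \frac{3 \left(-132 - 117\right)}{-154 + 3 \left(-117\right)} = 23053 + 3 \frac{1}{-154 - 351} \left(-249\right) = 23053 + 3 \frac{1}{-505} \left(-249\right) = 23053 + 3 \left(- \frac{1}{505}\right) \left(-249\right) = 23053 + \frac{747}{505} = \frac{11642512}{505} \approx 23054.0$)
$\left(x{\left(-161,83 \right)} + n\right) \left(-12541 + 40419\right) = \left(-61 + \frac{11642512}{505}\right) \left(-12541 + 40419\right) = \frac{11611707}{505} \cdot 27878 = \frac{323711167746}{505}$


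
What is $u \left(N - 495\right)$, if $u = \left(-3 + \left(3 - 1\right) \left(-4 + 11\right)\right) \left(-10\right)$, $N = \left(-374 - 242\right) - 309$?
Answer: $156200$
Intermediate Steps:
$N = -925$ ($N = -616 - 309 = -925$)
$u = -110$ ($u = \left(-3 + 2 \cdot 7\right) \left(-10\right) = \left(-3 + 14\right) \left(-10\right) = 11 \left(-10\right) = -110$)
$u \left(N - 495\right) = - 110 \left(-925 - 495\right) = \left(-110\right) \left(-1420\right) = 156200$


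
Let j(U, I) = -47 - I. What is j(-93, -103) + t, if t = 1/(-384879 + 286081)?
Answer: 5532687/98798 ≈ 56.000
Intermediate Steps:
t = -1/98798 (t = 1/(-98798) = -1/98798 ≈ -1.0122e-5)
j(-93, -103) + t = (-47 - 1*(-103)) - 1/98798 = (-47 + 103) - 1/98798 = 56 - 1/98798 = 5532687/98798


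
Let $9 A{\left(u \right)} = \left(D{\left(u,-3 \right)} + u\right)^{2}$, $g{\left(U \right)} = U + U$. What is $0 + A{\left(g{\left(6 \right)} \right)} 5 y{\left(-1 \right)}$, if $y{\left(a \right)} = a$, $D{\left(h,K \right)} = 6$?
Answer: $-180$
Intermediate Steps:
$g{\left(U \right)} = 2 U$
$A{\left(u \right)} = \frac{\left(6 + u\right)^{2}}{9}$
$0 + A{\left(g{\left(6 \right)} \right)} 5 y{\left(-1 \right)} = 0 + \frac{\left(6 + 2 \cdot 6\right)^{2}}{9} \cdot 5 \left(-1\right) = 0 + \frac{\left(6 + 12\right)^{2}}{9} \left(-5\right) = 0 + \frac{18^{2}}{9} \left(-5\right) = 0 + \frac{1}{9} \cdot 324 \left(-5\right) = 0 + 36 \left(-5\right) = 0 - 180 = -180$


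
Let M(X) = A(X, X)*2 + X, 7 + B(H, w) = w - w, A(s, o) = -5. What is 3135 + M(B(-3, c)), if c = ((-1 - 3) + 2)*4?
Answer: 3118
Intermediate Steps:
c = -8 (c = (-4 + 2)*4 = -2*4 = -8)
B(H, w) = -7 (B(H, w) = -7 + (w - w) = -7 + 0 = -7)
M(X) = -10 + X (M(X) = -5*2 + X = -10 + X)
3135 + M(B(-3, c)) = 3135 + (-10 - 7) = 3135 - 17 = 3118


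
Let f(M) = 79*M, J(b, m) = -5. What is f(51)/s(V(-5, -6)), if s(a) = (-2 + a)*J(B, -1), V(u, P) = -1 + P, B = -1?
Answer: 1343/15 ≈ 89.533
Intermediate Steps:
s(a) = 10 - 5*a (s(a) = (-2 + a)*(-5) = 10 - 5*a)
f(51)/s(V(-5, -6)) = (79*51)/(10 - 5*(-1 - 6)) = 4029/(10 - 5*(-7)) = 4029/(10 + 35) = 4029/45 = 4029*(1/45) = 1343/15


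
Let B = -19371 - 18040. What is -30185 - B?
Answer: 7226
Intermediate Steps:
B = -37411
-30185 - B = -30185 - 1*(-37411) = -30185 + 37411 = 7226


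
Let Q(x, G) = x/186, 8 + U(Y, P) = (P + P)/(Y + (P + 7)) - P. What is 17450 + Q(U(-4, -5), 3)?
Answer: 1622851/93 ≈ 17450.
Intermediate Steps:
U(Y, P) = -8 - P + 2*P/(7 + P + Y) (U(Y, P) = -8 + ((P + P)/(Y + (P + 7)) - P) = -8 + ((2*P)/(Y + (7 + P)) - P) = -8 + ((2*P)/(7 + P + Y) - P) = -8 + (2*P/(7 + P + Y) - P) = -8 + (-P + 2*P/(7 + P + Y)) = -8 - P + 2*P/(7 + P + Y))
Q(x, G) = x/186 (Q(x, G) = x*(1/186) = x/186)
17450 + Q(U(-4, -5), 3) = 17450 + ((-56 - 1*(-5)² - 13*(-5) - 8*(-4) - 1*(-5)*(-4))/(7 - 5 - 4))/186 = 17450 + ((-56 - 1*25 + 65 + 32 - 20)/(-2))/186 = 17450 + (-(-56 - 25 + 65 + 32 - 20)/2)/186 = 17450 + (-½*(-4))/186 = 17450 + (1/186)*2 = 17450 + 1/93 = 1622851/93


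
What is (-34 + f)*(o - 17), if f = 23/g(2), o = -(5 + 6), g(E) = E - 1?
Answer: 308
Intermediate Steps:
g(E) = -1 + E
o = -11 (o = -1*11 = -11)
f = 23 (f = 23/(-1 + 2) = 23/1 = 23*1 = 23)
(-34 + f)*(o - 17) = (-34 + 23)*(-11 - 17) = -11*(-28) = 308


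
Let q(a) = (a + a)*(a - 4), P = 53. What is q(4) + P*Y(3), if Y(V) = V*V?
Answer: 477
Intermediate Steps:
Y(V) = V²
q(a) = 2*a*(-4 + a) (q(a) = (2*a)*(-4 + a) = 2*a*(-4 + a))
q(4) + P*Y(3) = 2*4*(-4 + 4) + 53*3² = 2*4*0 + 53*9 = 0 + 477 = 477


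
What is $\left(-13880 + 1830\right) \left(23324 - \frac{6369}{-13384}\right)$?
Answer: $- \frac{1880853079625}{6692} \approx -2.8106 \cdot 10^{8}$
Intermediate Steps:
$\left(-13880 + 1830\right) \left(23324 - \frac{6369}{-13384}\right) = - 12050 \left(23324 - - \frac{6369}{13384}\right) = - 12050 \left(23324 + \frac{6369}{13384}\right) = \left(-12050\right) \frac{312174785}{13384} = - \frac{1880853079625}{6692}$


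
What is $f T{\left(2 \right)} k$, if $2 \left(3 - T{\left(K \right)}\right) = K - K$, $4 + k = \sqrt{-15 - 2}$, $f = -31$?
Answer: $372 - 93 i \sqrt{17} \approx 372.0 - 383.45 i$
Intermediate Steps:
$k = -4 + i \sqrt{17}$ ($k = -4 + \sqrt{-15 - 2} = -4 + \sqrt{-17} = -4 + i \sqrt{17} \approx -4.0 + 4.1231 i$)
$T{\left(K \right)} = 3$ ($T{\left(K \right)} = 3 - \frac{K - K}{2} = 3 - 0 = 3 + 0 = 3$)
$f T{\left(2 \right)} k = \left(-31\right) 3 \left(-4 + i \sqrt{17}\right) = - 93 \left(-4 + i \sqrt{17}\right) = 372 - 93 i \sqrt{17}$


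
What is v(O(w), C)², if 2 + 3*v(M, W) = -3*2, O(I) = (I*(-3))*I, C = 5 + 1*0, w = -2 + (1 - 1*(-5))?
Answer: 64/9 ≈ 7.1111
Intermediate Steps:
w = 4 (w = -2 + (1 + 5) = -2 + 6 = 4)
C = 5 (C = 5 + 0 = 5)
O(I) = -3*I² (O(I) = (-3*I)*I = -3*I²)
v(M, W) = -8/3 (v(M, W) = -⅔ + (-3*2)/3 = -⅔ + (⅓)*(-6) = -⅔ - 2 = -8/3)
v(O(w), C)² = (-8/3)² = 64/9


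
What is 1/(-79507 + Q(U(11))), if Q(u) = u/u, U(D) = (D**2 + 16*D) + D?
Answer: -1/79506 ≈ -1.2578e-5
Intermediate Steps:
U(D) = D**2 + 17*D
Q(u) = 1
1/(-79507 + Q(U(11))) = 1/(-79507 + 1) = 1/(-79506) = -1/79506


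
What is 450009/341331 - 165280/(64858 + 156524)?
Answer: 7201450793/12594089907 ≈ 0.57181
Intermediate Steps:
450009/341331 - 165280/(64858 + 156524) = 450009*(1/341331) - 165280/221382 = 150003/113777 - 165280*1/221382 = 150003/113777 - 82640/110691 = 7201450793/12594089907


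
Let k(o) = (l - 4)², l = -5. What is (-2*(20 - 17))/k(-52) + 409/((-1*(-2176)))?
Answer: 6691/58752 ≈ 0.11389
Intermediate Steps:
k(o) = 81 (k(o) = (-5 - 4)² = (-9)² = 81)
(-2*(20 - 17))/k(-52) + 409/((-1*(-2176))) = -2*(20 - 17)/81 + 409/((-1*(-2176))) = -2*3*(1/81) + 409/2176 = -6*1/81 + 409*(1/2176) = -2/27 + 409/2176 = 6691/58752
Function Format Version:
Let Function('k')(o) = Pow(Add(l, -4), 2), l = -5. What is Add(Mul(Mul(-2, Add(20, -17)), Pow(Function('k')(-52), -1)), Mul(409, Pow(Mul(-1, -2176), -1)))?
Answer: Rational(6691, 58752) ≈ 0.11389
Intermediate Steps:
Function('k')(o) = 81 (Function('k')(o) = Pow(Add(-5, -4), 2) = Pow(-9, 2) = 81)
Add(Mul(Mul(-2, Add(20, -17)), Pow(Function('k')(-52), -1)), Mul(409, Pow(Mul(-1, -2176), -1))) = Add(Mul(Mul(-2, Add(20, -17)), Pow(81, -1)), Mul(409, Pow(Mul(-1, -2176), -1))) = Add(Mul(Mul(-2, 3), Rational(1, 81)), Mul(409, Pow(2176, -1))) = Add(Mul(-6, Rational(1, 81)), Mul(409, Rational(1, 2176))) = Add(Rational(-2, 27), Rational(409, 2176)) = Rational(6691, 58752)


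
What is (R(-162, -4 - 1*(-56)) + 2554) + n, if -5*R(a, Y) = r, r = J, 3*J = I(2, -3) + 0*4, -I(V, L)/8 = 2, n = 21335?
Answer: 358351/15 ≈ 23890.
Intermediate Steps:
I(V, L) = -16 (I(V, L) = -8*2 = -16)
J = -16/3 (J = (-16 + 0*4)/3 = (-16 + 0)/3 = (1/3)*(-16) = -16/3 ≈ -5.3333)
r = -16/3 ≈ -5.3333
R(a, Y) = 16/15 (R(a, Y) = -1/5*(-16/3) = 16/15)
(R(-162, -4 - 1*(-56)) + 2554) + n = (16/15 + 2554) + 21335 = 38326/15 + 21335 = 358351/15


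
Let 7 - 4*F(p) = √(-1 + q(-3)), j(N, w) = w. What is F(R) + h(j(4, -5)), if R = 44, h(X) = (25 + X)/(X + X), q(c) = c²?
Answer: -¼ - √2/2 ≈ -0.95711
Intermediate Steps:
h(X) = (25 + X)/(2*X) (h(X) = (25 + X)/((2*X)) = (25 + X)*(1/(2*X)) = (25 + X)/(2*X))
F(p) = 7/4 - √2/2 (F(p) = 7/4 - √(-1 + (-3)²)/4 = 7/4 - √(-1 + 9)/4 = 7/4 - √2/2)
F(R) + h(j(4, -5)) = (7/4 - √2/2) + (½)*(25 - 5)/(-5) = (7/4 - √2/2) + (½)*(-⅕)*20 = (7/4 - √2/2) - 2 = -¼ - √2/2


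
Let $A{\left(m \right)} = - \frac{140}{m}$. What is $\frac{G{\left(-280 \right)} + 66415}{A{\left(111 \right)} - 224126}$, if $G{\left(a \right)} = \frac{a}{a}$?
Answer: $- \frac{526584}{1777009} \approx -0.29633$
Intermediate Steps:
$G{\left(a \right)} = 1$
$\frac{G{\left(-280 \right)} + 66415}{A{\left(111 \right)} - 224126} = \frac{1 + 66415}{- \frac{140}{111} - 224126} = \frac{66416}{\left(-140\right) \frac{1}{111} - 224126} = \frac{66416}{- \frac{140}{111} - 224126} = \frac{66416}{- \frac{24878126}{111}} = 66416 \left(- \frac{111}{24878126}\right) = - \frac{526584}{1777009}$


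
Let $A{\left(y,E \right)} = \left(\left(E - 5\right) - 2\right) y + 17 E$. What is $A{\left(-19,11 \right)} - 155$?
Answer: $-44$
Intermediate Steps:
$A{\left(y,E \right)} = 17 E + y \left(-7 + E\right)$ ($A{\left(y,E \right)} = \left(\left(-5 + E\right) - 2\right) y + 17 E = \left(-7 + E\right) y + 17 E = y \left(-7 + E\right) + 17 E = 17 E + y \left(-7 + E\right)$)
$A{\left(-19,11 \right)} - 155 = \left(\left(-7\right) \left(-19\right) + 17 \cdot 11 + 11 \left(-19\right)\right) - 155 = \left(133 + 187 - 209\right) - 155 = 111 - 155 = -44$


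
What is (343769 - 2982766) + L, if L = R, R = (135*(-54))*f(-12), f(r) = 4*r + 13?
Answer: -2383847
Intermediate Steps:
f(r) = 13 + 4*r
R = 255150 (R = (135*(-54))*(13 + 4*(-12)) = -7290*(13 - 48) = -7290*(-35) = 255150)
L = 255150
(343769 - 2982766) + L = (343769 - 2982766) + 255150 = -2638997 + 255150 = -2383847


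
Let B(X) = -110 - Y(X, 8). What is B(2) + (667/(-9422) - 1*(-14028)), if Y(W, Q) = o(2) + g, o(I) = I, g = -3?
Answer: 131144151/9422 ≈ 13919.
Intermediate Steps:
Y(W, Q) = -1 (Y(W, Q) = 2 - 3 = -1)
B(X) = -109 (B(X) = -110 - 1*(-1) = -110 + 1 = -109)
B(2) + (667/(-9422) - 1*(-14028)) = -109 + (667/(-9422) - 1*(-14028)) = -109 + (667*(-1/9422) + 14028) = -109 + (-667/9422 + 14028) = -109 + 132171149/9422 = 131144151/9422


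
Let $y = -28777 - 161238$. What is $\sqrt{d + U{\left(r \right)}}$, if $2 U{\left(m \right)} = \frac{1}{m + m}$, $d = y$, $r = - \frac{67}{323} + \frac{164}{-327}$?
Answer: $\frac{i \sqrt{4261789101215761}}{149762} \approx 435.91 i$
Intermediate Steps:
$r = - \frac{74881}{105621}$ ($r = \left(-67\right) \frac{1}{323} + 164 \left(- \frac{1}{327}\right) = - \frac{67}{323} - \frac{164}{327} = - \frac{74881}{105621} \approx -0.70896$)
$y = -190015$
$d = -190015$
$U{\left(m \right)} = \frac{1}{4 m}$ ($U{\left(m \right)} = \frac{1}{2 \left(m + m\right)} = \frac{1}{2 \cdot 2 m} = \frac{\frac{1}{2} \frac{1}{m}}{2} = \frac{1}{4 m}$)
$\sqrt{d + U{\left(r \right)}} = \sqrt{-190015 + \frac{1}{4 \left(- \frac{74881}{105621}\right)}} = \sqrt{-190015 + \frac{1}{4} \left(- \frac{105621}{74881}\right)} = \sqrt{-190015 - \frac{105621}{299524}} = \sqrt{- \frac{56914158481}{299524}} = \frac{i \sqrt{4261789101215761}}{149762}$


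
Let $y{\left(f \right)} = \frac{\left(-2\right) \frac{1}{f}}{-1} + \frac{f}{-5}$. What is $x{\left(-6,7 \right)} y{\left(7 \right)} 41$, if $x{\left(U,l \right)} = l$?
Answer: $- \frac{1599}{5} \approx -319.8$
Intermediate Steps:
$y{\left(f \right)} = \frac{2}{f} - \frac{f}{5}$ ($y{\left(f \right)} = - \frac{2}{f} \left(-1\right) + f \left(- \frac{1}{5}\right) = \frac{2}{f} - \frac{f}{5}$)
$x{\left(-6,7 \right)} y{\left(7 \right)} 41 = 7 \left(\frac{2}{7} - \frac{7}{5}\right) 41 = 7 \left(- \frac{39}{35}\right) 41 = \left(- \frac{39}{5}\right) 41 = - \frac{1599}{5}$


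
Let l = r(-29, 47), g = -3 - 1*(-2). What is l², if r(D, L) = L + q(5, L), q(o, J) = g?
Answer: 2116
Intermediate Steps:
g = -1 (g = -3 + 2 = -1)
q(o, J) = -1
r(D, L) = -1 + L (r(D, L) = L - 1 = -1 + L)
l = 46 (l = -1 + 47 = 46)
l² = 46² = 2116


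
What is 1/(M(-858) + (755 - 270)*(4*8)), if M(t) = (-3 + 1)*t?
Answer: 1/17236 ≈ 5.8018e-5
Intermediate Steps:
M(t) = -2*t
1/(M(-858) + (755 - 270)*(4*8)) = 1/(-2*(-858) + (755 - 270)*(4*8)) = 1/(1716 + 485*32) = 1/(1716 + 15520) = 1/17236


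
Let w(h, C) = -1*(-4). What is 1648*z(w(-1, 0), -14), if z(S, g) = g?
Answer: -23072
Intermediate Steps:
w(h, C) = 4
1648*z(w(-1, 0), -14) = 1648*(-14) = -23072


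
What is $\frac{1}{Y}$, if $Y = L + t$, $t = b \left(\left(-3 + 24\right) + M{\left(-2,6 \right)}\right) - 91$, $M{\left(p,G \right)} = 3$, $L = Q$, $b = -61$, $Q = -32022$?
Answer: $- \frac{1}{33577} \approx -2.9782 \cdot 10^{-5}$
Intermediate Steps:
$L = -32022$
$t = -1555$ ($t = - 61 \left(\left(-3 + 24\right) + 3\right) - 91 = - 61 \left(21 + 3\right) - 91 = \left(-61\right) 24 - 91 = -1464 - 91 = -1555$)
$Y = -33577$ ($Y = -32022 - 1555 = -33577$)
$\frac{1}{Y} = \frac{1}{-33577} = - \frac{1}{33577}$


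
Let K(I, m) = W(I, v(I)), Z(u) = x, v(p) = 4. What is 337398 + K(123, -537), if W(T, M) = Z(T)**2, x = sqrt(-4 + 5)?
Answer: 337399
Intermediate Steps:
x = 1 (x = sqrt(1) = 1)
Z(u) = 1
W(T, M) = 1 (W(T, M) = 1**2 = 1)
K(I, m) = 1
337398 + K(123, -537) = 337398 + 1 = 337399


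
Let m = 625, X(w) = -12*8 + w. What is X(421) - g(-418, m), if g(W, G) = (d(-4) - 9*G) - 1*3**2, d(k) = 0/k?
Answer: 5959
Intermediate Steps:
X(w) = -96 + w
d(k) = 0
g(W, G) = -9 - 9*G (g(W, G) = (0 - 9*G) - 1*3**2 = -9*G - 1*9 = -9*G - 9 = -9 - 9*G)
X(421) - g(-418, m) = (-96 + 421) - (-9 - 9*625) = 325 - (-9 - 5625) = 325 - 1*(-5634) = 325 + 5634 = 5959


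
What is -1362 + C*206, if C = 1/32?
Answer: -21689/16 ≈ -1355.6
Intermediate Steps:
C = 1/32 ≈ 0.031250
-1362 + C*206 = -1362 + (1/32)*206 = -1362 + 103/16 = -21689/16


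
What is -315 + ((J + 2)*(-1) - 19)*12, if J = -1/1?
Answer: -555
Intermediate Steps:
J = -1 (J = -1*1 = -1)
-315 + ((J + 2)*(-1) - 19)*12 = -315 + ((-1 + 2)*(-1) - 19)*12 = -315 + (1*(-1) - 19)*12 = -315 + (-1 - 19)*12 = -315 - 20*12 = -315 - 240 = -555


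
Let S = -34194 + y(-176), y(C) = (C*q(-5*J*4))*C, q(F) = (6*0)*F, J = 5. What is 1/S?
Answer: -1/34194 ≈ -2.9245e-5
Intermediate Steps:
q(F) = 0 (q(F) = 0*F = 0)
y(C) = 0 (y(C) = (C*0)*C = 0*C = 0)
S = -34194 (S = -34194 + 0 = -34194)
1/S = 1/(-34194) = -1/34194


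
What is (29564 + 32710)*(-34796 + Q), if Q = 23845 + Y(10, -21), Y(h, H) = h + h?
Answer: -680717094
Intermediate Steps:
Y(h, H) = 2*h
Q = 23865 (Q = 23845 + 2*10 = 23845 + 20 = 23865)
(29564 + 32710)*(-34796 + Q) = (29564 + 32710)*(-34796 + 23865) = 62274*(-10931) = -680717094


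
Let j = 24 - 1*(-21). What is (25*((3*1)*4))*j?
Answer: 13500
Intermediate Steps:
j = 45 (j = 24 + 21 = 45)
(25*((3*1)*4))*j = (25*((3*1)*4))*45 = (25*(3*4))*45 = (25*12)*45 = 300*45 = 13500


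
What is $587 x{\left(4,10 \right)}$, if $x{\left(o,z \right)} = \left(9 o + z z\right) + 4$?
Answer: $82180$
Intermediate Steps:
$x{\left(o,z \right)} = 4 + z^{2} + 9 o$ ($x{\left(o,z \right)} = \left(9 o + z^{2}\right) + 4 = \left(z^{2} + 9 o\right) + 4 = 4 + z^{2} + 9 o$)
$587 x{\left(4,10 \right)} = 587 \left(4 + 10^{2} + 9 \cdot 4\right) = 587 \left(4 + 100 + 36\right) = 587 \cdot 140 = 82180$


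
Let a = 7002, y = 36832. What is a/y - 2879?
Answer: -53016163/18416 ≈ -2878.8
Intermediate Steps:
a/y - 2879 = 7002/36832 - 2879 = 7002*(1/36832) - 2879 = 3501/18416 - 2879 = -53016163/18416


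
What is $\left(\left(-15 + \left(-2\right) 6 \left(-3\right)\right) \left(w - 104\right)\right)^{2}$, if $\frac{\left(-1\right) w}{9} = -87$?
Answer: $203319081$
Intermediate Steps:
$w = 783$ ($w = \left(-9\right) \left(-87\right) = 783$)
$\left(\left(-15 + \left(-2\right) 6 \left(-3\right)\right) \left(w - 104\right)\right)^{2} = \left(\left(-15 + \left(-2\right) 6 \left(-3\right)\right) \left(783 - 104\right)\right)^{2} = \left(\left(-15 - -36\right) 679\right)^{2} = \left(\left(-15 + 36\right) 679\right)^{2} = \left(21 \cdot 679\right)^{2} = 14259^{2} = 203319081$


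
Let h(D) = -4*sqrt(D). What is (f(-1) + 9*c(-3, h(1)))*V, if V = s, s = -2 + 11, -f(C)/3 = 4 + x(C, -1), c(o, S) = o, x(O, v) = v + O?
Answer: -297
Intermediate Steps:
x(O, v) = O + v
f(C) = -9 - 3*C (f(C) = -3*(4 + (C - 1)) = -3*(4 + (-1 + C)) = -3*(3 + C) = -9 - 3*C)
s = 9
V = 9
(f(-1) + 9*c(-3, h(1)))*V = ((-9 - 3*(-1)) + 9*(-3))*9 = ((-9 + 3) - 27)*9 = (-6 - 27)*9 = -33*9 = -297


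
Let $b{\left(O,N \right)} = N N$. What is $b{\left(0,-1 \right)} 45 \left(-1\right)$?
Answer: $-45$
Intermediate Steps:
$b{\left(O,N \right)} = N^{2}$
$b{\left(0,-1 \right)} 45 \left(-1\right) = \left(-1\right)^{2} \cdot 45 \left(-1\right) = 1 \cdot 45 \left(-1\right) = 45 \left(-1\right) = -45$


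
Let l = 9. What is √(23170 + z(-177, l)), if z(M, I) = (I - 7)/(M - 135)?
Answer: √140966241/78 ≈ 152.22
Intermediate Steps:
z(M, I) = (-7 + I)/(-135 + M)
√(23170 + z(-177, l)) = √(23170 + (-7 + 9)/(-135 - 177)) = √(23170 + 2/(-312)) = √(23170 - 1/312*2) = √(23170 - 1/156) = √(3614519/156) = √140966241/78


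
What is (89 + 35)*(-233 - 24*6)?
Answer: -46748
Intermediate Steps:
(89 + 35)*(-233 - 24*6) = 124*(-233 - 144) = 124*(-377) = -46748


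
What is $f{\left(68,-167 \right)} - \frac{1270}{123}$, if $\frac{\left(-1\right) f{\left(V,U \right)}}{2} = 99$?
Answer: $- \frac{25624}{123} \approx -208.33$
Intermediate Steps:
$f{\left(V,U \right)} = -198$ ($f{\left(V,U \right)} = \left(-2\right) 99 = -198$)
$f{\left(68,-167 \right)} - \frac{1270}{123} = -198 - \frac{1270}{123} = - \frac{25624}{123}$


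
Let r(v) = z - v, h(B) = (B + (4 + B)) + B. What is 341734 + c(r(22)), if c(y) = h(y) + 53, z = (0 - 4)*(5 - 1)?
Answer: 341677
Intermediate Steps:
z = -16 (z = -4*4 = -16)
h(B) = 4 + 3*B (h(B) = (4 + 2*B) + B = 4 + 3*B)
r(v) = -16 - v
c(y) = 57 + 3*y (c(y) = (4 + 3*y) + 53 = 57 + 3*y)
341734 + c(r(22)) = 341734 + (57 + 3*(-16 - 1*22)) = 341734 + (57 + 3*(-16 - 22)) = 341734 + (57 + 3*(-38)) = 341734 + (57 - 114) = 341734 - 57 = 341677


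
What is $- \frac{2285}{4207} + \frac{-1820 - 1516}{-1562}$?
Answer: $\frac{5232691}{3285667} \approx 1.5926$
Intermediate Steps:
$- \frac{2285}{4207} + \frac{-1820 - 1516}{-1562} = \left(-2285\right) \frac{1}{4207} - - \frac{1668}{781} = - \frac{2285}{4207} + \frac{1668}{781} = \frac{5232691}{3285667}$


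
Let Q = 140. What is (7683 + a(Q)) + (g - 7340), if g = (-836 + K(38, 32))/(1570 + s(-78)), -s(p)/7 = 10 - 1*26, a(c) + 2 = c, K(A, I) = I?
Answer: 404119/841 ≈ 480.52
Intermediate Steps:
a(c) = -2 + c
s(p) = 112 (s(p) = -7*(10 - 1*26) = -7*(10 - 26) = -7*(-16) = 112)
g = -402/841 (g = (-836 + 32)/(1570 + 112) = -804/1682 = -804*1/1682 = -402/841 ≈ -0.47800)
(7683 + a(Q)) + (g - 7340) = (7683 + (-2 + 140)) + (-402/841 - 7340) = (7683 + 138) - 6173342/841 = 7821 - 6173342/841 = 404119/841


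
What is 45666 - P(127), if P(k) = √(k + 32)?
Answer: 45666 - √159 ≈ 45653.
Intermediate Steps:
P(k) = √(32 + k)
45666 - P(127) = 45666 - √(32 + 127) = 45666 - √159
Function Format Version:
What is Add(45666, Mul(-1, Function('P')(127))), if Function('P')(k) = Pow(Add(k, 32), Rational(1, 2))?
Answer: Add(45666, Mul(-1, Pow(159, Rational(1, 2)))) ≈ 45653.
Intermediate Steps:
Function('P')(k) = Pow(Add(32, k), Rational(1, 2))
Add(45666, Mul(-1, Function('P')(127))) = Add(45666, Mul(-1, Pow(Add(32, 127), Rational(1, 2)))) = Add(45666, Mul(-1, Pow(159, Rational(1, 2))))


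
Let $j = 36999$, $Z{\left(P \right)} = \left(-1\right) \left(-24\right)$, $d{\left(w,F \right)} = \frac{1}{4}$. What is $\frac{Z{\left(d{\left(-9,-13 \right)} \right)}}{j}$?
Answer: $\frac{8}{12333} \approx 0.00064867$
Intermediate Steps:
$d{\left(w,F \right)} = \frac{1}{4}$
$Z{\left(P \right)} = 24$
$\frac{Z{\left(d{\left(-9,-13 \right)} \right)}}{j} = \frac{24}{36999} = 24 \cdot \frac{1}{36999} = \frac{8}{12333}$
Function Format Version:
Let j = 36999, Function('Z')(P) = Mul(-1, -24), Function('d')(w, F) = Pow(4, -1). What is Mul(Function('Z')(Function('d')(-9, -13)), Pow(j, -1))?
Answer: Rational(8, 12333) ≈ 0.00064867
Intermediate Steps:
Function('d')(w, F) = Rational(1, 4)
Function('Z')(P) = 24
Mul(Function('Z')(Function('d')(-9, -13)), Pow(j, -1)) = Mul(24, Pow(36999, -1)) = Mul(24, Rational(1, 36999)) = Rational(8, 12333)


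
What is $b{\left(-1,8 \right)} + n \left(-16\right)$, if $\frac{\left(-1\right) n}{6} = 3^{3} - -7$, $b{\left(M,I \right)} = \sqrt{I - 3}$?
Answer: $3264 + \sqrt{5} \approx 3266.2$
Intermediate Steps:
$b{\left(M,I \right)} = \sqrt{-3 + I}$
$n = -204$ ($n = - 6 \left(3^{3} - -7\right) = - 6 \left(27 + 7\right) = \left(-6\right) 34 = -204$)
$b{\left(-1,8 \right)} + n \left(-16\right) = \sqrt{-3 + 8} - -3264 = \sqrt{5} + 3264 = 3264 + \sqrt{5}$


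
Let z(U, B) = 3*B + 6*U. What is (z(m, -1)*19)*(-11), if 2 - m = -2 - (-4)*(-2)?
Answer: -14421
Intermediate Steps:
m = 12 (m = 2 - (-2 - (-4)*(-2)) = 2 - (-2 - 1*8) = 2 - (-2 - 8) = 2 - 1*(-10) = 2 + 10 = 12)
(z(m, -1)*19)*(-11) = ((3*(-1) + 6*12)*19)*(-11) = ((-3 + 72)*19)*(-11) = (69*19)*(-11) = 1311*(-11) = -14421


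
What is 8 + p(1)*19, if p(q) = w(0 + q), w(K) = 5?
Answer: 103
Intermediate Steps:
p(q) = 5
8 + p(1)*19 = 8 + 5*19 = 8 + 95 = 103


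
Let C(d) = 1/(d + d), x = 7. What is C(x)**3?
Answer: 1/2744 ≈ 0.00036443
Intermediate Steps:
C(d) = 1/(2*d)
C(x)**3 = ((1/2)/7)**3 = ((1/2)*(1/7))**3 = (1/14)**3 = 1/2744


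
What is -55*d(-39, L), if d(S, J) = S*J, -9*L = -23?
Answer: 16445/3 ≈ 5481.7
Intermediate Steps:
L = 23/9 (L = -1/9*(-23) = 23/9 ≈ 2.5556)
d(S, J) = J*S
-55*d(-39, L) = -1265*(-39)/9 = -55*(-299/3) = 16445/3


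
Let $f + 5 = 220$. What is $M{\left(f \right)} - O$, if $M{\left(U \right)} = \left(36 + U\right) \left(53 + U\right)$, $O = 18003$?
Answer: $49265$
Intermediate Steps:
$f = 215$ ($f = -5 + 220 = 215$)
$M{\left(f \right)} - O = \left(1908 + 215^{2} + 89 \cdot 215\right) - 18003 = \left(1908 + 46225 + 19135\right) - 18003 = 67268 - 18003 = 49265$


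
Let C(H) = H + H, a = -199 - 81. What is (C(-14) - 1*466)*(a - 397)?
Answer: 334438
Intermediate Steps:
a = -280
C(H) = 2*H
(C(-14) - 1*466)*(a - 397) = (2*(-14) - 1*466)*(-280 - 397) = (-28 - 466)*(-677) = -494*(-677) = 334438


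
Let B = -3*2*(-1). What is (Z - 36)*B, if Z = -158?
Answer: -1164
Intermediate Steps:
B = 6 (B = -6*(-1) = 6)
(Z - 36)*B = (-158 - 36)*6 = -194*6 = -1164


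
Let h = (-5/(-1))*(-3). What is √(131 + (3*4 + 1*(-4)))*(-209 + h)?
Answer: -224*√139 ≈ -2640.9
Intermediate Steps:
h = -15 (h = -1*(-5)*(-3) = 5*(-3) = -15)
√(131 + (3*4 + 1*(-4)))*(-209 + h) = √(131 + (3*4 + 1*(-4)))*(-209 - 15) = √(131 + (12 - 4))*(-224) = √(131 + 8)*(-224) = √139*(-224) = -224*√139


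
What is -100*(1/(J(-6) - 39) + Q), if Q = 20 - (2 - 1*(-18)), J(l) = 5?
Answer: 50/17 ≈ 2.9412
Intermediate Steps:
Q = 0 (Q = 20 - (2 + 18) = 20 - 1*20 = 20 - 20 = 0)
-100*(1/(J(-6) - 39) + Q) = -100*(1/(5 - 39) + 0) = -100*(1/(-34) + 0) = -100*(-1/34 + 0) = -100*(-1/34) = 50/17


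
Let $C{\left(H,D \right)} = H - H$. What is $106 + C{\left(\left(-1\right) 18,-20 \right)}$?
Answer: $106$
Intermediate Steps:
$C{\left(H,D \right)} = 0$
$106 + C{\left(\left(-1\right) 18,-20 \right)} = 106 + 0 = 106$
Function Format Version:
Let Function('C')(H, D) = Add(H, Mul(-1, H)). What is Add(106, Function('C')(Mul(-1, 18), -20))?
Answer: 106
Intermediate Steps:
Function('C')(H, D) = 0
Add(106, Function('C')(Mul(-1, 18), -20)) = Add(106, 0) = 106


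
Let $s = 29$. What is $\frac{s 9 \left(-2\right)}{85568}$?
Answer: $- \frac{261}{42784} \approx -0.0061004$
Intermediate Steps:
$\frac{s 9 \left(-2\right)}{85568} = \frac{29 \cdot 9 \left(-2\right)}{85568} = 261 \left(-2\right) \frac{1}{85568} = \left(-522\right) \frac{1}{85568} = - \frac{261}{42784}$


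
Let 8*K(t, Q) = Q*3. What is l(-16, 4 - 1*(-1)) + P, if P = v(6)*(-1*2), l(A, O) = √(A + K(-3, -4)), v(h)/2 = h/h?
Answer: -4 + I*√70/2 ≈ -4.0 + 4.1833*I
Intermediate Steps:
v(h) = 2 (v(h) = 2*(h/h) = 2*1 = 2)
K(t, Q) = 3*Q/8 (K(t, Q) = (Q*3)/8 = (3*Q)/8 = 3*Q/8)
l(A, O) = √(-3/2 + A) (l(A, O) = √(A + (3/8)*(-4)) = √(A - 3/2) = √(-3/2 + A))
P = -4 (P = 2*(-1*2) = 2*(-2) = -4)
l(-16, 4 - 1*(-1)) + P = √(-6 + 4*(-16))/2 - 4 = √(-6 - 64)/2 - 4 = √(-70)/2 - 4 = (I*√70)/2 - 4 = I*√70/2 - 4 = -4 + I*√70/2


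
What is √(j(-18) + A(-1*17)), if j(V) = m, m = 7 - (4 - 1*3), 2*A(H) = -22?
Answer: I*√5 ≈ 2.2361*I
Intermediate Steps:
A(H) = -11 (A(H) = (½)*(-22) = -11)
m = 6 (m = 7 - (4 - 3) = 7 - 1*1 = 7 - 1 = 6)
j(V) = 6
√(j(-18) + A(-1*17)) = √(6 - 11) = √(-5) = I*√5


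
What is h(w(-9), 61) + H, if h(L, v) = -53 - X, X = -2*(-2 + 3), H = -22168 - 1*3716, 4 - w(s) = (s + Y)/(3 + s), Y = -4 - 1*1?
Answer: -25935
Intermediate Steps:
Y = -5 (Y = -4 - 1 = -5)
w(s) = 4 - (-5 + s)/(3 + s) (w(s) = 4 - (s - 5)/(3 + s) = 4 - (-5 + s)/(3 + s))
H = -25884 (H = -22168 - 3716 = -25884)
X = -2 (X = -2*1 = -2)
h(L, v) = -51 (h(L, v) = -53 - 1*(-2) = -53 + 2 = -51)
h(w(-9), 61) + H = -51 - 25884 = -25935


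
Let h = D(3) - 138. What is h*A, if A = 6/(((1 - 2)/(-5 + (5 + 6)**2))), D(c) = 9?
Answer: 89784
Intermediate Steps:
h = -129 (h = 9 - 138 = -129)
A = -696 (A = 6/((-1/(-5 + 11**2))) = 6/((-1/(-5 + 121))) = 6/((-1/116)) = 6/((-1*1/116)) = 6/(-1/116) = 6*(-116) = -696)
h*A = -129*(-696) = 89784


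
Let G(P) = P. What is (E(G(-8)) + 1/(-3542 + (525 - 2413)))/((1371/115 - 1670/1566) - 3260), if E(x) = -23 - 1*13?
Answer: 1173472443/105910061984 ≈ 0.011080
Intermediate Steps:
E(x) = -36 (E(x) = -23 - 13 = -36)
(E(G(-8)) + 1/(-3542 + (525 - 2413)))/((1371/115 - 1670/1566) - 3260) = (-36 + 1/(-3542 + (525 - 2413)))/((1371/115 - 1670/1566) - 3260) = (-36 + 1/(-3542 - 1888))/((1371*(1/115) - 1670*1/1566) - 3260) = (-36 + 1/(-5430))/((1371/115 - 835/783) - 3260) = (-36 - 1/5430)/(977468/90045 - 3260) = -195481/(5430*(-292569232/90045)) = -195481/5430*(-90045/292569232) = 1173472443/105910061984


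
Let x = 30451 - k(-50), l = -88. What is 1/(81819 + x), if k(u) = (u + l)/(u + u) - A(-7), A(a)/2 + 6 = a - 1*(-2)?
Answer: 50/5612331 ≈ 8.9090e-6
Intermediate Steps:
A(a) = -8 + 2*a (A(a) = -12 + 2*(a - 1*(-2)) = -12 + 2*(a + 2) = -12 + 2*(2 + a) = -12 + (4 + 2*a) = -8 + 2*a)
k(u) = 22 + (-88 + u)/(2*u) (k(u) = (u - 88)/(u + u) - (-8 + 2*(-7)) = (-88 + u)/((2*u)) - (-8 - 14) = (-88 + u)*(1/(2*u)) - 1*(-22) = (-88 + u)/(2*u) + 22 = 22 + (-88 + u)/(2*u))
x = 1521381/50 (x = 30451 - (45/2 - 44/(-50)) = 30451 - (45/2 - 44*(-1/50)) = 30451 - (45/2 + 22/25) = 30451 - 1*1169/50 = 30451 - 1169/50 = 1521381/50 ≈ 30428.)
1/(81819 + x) = 1/(81819 + 1521381/50) = 1/(5612331/50) = 50/5612331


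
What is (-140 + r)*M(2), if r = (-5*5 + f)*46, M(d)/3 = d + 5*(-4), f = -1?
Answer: 72144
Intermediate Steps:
M(d) = -60 + 3*d (M(d) = 3*(d + 5*(-4)) = 3*(d - 20) = 3*(-20 + d) = -60 + 3*d)
r = -1196 (r = (-5*5 - 1)*46 = (-25 - 1)*46 = -26*46 = -1196)
(-140 + r)*M(2) = (-140 - 1196)*(-60 + 3*2) = -1336*(-60 + 6) = -1336*(-54) = 72144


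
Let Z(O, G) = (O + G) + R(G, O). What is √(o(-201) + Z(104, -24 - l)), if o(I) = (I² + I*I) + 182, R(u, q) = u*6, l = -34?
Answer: √81158 ≈ 284.88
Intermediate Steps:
R(u, q) = 6*u
Z(O, G) = O + 7*G (Z(O, G) = (O + G) + 6*G = (G + O) + 6*G = O + 7*G)
o(I) = 182 + 2*I² (o(I) = (I² + I²) + 182 = 2*I² + 182 = 182 + 2*I²)
√(o(-201) + Z(104, -24 - l)) = √((182 + 2*(-201)²) + (104 + 7*(-24 - 1*(-34)))) = √((182 + 2*40401) + (104 + 7*(-24 + 34))) = √((182 + 80802) + (104 + 7*10)) = √(80984 + (104 + 70)) = √(80984 + 174) = √81158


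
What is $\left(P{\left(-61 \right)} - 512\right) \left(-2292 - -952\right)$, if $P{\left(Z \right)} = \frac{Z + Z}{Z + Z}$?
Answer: $684740$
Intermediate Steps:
$P{\left(Z \right)} = 1$ ($P{\left(Z \right)} = \frac{2 Z}{2 Z} = 2 Z \frac{1}{2 Z} = 1$)
$\left(P{\left(-61 \right)} - 512\right) \left(-2292 - -952\right) = \left(1 - 512\right) \left(-2292 - -952\right) = - 511 \left(-2292 + 952\right) = \left(-511\right) \left(-1340\right) = 684740$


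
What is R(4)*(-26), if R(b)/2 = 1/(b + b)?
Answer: -13/2 ≈ -6.5000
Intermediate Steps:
R(b) = 1/b (R(b) = 2/(b + b) = 2/((2*b)) = 2*(1/(2*b)) = 1/b)
R(4)*(-26) = -26/4 = (¼)*(-26) = -13/2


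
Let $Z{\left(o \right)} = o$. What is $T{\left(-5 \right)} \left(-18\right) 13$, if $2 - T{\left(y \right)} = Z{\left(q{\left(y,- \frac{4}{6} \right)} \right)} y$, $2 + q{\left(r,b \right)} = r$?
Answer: $7722$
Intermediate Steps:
$q{\left(r,b \right)} = -2 + r$
$T{\left(y \right)} = 2 - y \left(-2 + y\right)$ ($T{\left(y \right)} = 2 - \left(-2 + y\right) y = 2 - y \left(-2 + y\right)$)
$T{\left(-5 \right)} \left(-18\right) 13 = \left(2 - - 5 \left(-2 - 5\right)\right) \left(-18\right) 13 = \left(2 - \left(-5\right) \left(-7\right)\right) \left(-18\right) 13 = \left(2 - 35\right) \left(-18\right) 13 = \left(-33\right) \left(-18\right) 13 = 594 \cdot 13 = 7722$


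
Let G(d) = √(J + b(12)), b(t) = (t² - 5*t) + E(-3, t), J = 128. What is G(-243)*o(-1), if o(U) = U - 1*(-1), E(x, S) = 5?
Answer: 0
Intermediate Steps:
o(U) = 1 + U (o(U) = U + 1 = 1 + U)
b(t) = 5 + t² - 5*t (b(t) = (t² - 5*t) + 5 = 5 + t² - 5*t)
G(d) = √217 (G(d) = √(128 + (5 + 12² - 5*12)) = √(128 + (5 + 144 - 60)) = √(128 + 89) = √217)
G(-243)*o(-1) = √217*(1 - 1) = √217*0 = 0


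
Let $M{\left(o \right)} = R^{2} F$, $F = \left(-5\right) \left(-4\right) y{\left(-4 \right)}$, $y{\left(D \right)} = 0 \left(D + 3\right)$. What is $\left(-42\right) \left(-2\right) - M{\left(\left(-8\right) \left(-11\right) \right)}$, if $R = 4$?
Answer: $84$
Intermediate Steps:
$y{\left(D \right)} = 0$ ($y{\left(D \right)} = 0 \left(3 + D\right) = 0$)
$F = 0$ ($F = \left(-5\right) \left(-4\right) 0 = 20 \cdot 0 = 0$)
$M{\left(o \right)} = 0$ ($M{\left(o \right)} = 4^{2} \cdot 0 = 16 \cdot 0 = 0$)
$\left(-42\right) \left(-2\right) - M{\left(\left(-8\right) \left(-11\right) \right)} = \left(-42\right) \left(-2\right) - 0 = 84 + 0 = 84$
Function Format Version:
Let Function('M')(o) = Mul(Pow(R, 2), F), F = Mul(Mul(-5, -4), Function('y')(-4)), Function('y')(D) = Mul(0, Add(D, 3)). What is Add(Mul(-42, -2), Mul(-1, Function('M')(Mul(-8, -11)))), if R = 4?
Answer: 84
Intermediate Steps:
Function('y')(D) = 0 (Function('y')(D) = Mul(0, Add(3, D)) = 0)
F = 0 (F = Mul(Mul(-5, -4), 0) = Mul(20, 0) = 0)
Function('M')(o) = 0 (Function('M')(o) = Mul(Pow(4, 2), 0) = Mul(16, 0) = 0)
Add(Mul(-42, -2), Mul(-1, Function('M')(Mul(-8, -11)))) = Add(Mul(-42, -2), Mul(-1, 0)) = Add(84, 0) = 84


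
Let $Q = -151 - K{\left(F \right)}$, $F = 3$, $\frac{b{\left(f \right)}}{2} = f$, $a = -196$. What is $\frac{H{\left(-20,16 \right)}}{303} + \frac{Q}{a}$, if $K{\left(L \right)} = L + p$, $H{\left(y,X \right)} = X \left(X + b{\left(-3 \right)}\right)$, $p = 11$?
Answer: $\frac{81355}{59388} \approx 1.3699$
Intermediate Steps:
$b{\left(f \right)} = 2 f$
$H{\left(y,X \right)} = X \left(-6 + X\right)$ ($H{\left(y,X \right)} = X \left(X + 2 \left(-3\right)\right) = X \left(X - 6\right) = X \left(-6 + X\right)$)
$K{\left(L \right)} = 11 + L$ ($K{\left(L \right)} = L + 11 = 11 + L$)
$Q = -165$ ($Q = -151 - \left(11 + 3\right) = -151 - 14 = -165$)
$\frac{H{\left(-20,16 \right)}}{303} + \frac{Q}{a} = \frac{16 \left(-6 + 16\right)}{303} - \frac{165}{-196} = 16 \cdot 10 \cdot \frac{1}{303} - - \frac{165}{196} = 160 \cdot \frac{1}{303} + \frac{165}{196} = \frac{160}{303} + \frac{165}{196} = \frac{81355}{59388}$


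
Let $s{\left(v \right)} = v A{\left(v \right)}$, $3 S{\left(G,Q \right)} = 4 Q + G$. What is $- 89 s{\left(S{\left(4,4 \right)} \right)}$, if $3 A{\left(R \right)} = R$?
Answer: $- \frac{35600}{27} \approx -1318.5$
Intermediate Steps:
$A{\left(R \right)} = \frac{R}{3}$
$S{\left(G,Q \right)} = \frac{G}{3} + \frac{4 Q}{3}$ ($S{\left(G,Q \right)} = \frac{4 Q + G}{3} = \frac{G + 4 Q}{3} = \frac{G}{3} + \frac{4 Q}{3}$)
$s{\left(v \right)} = \frac{v^{2}}{3}$ ($s{\left(v \right)} = v \frac{v}{3} = \frac{v^{2}}{3}$)
$- 89 s{\left(S{\left(4,4 \right)} \right)} = - 89 \frac{\left(\frac{1}{3} \cdot 4 + \frac{4}{3} \cdot 4\right)^{2}}{3} = - 89 \frac{\left(\frac{4}{3} + \frac{16}{3}\right)^{2}}{3} = - 89 \frac{\left(\frac{20}{3}\right)^{2}}{3} = - 89 \cdot \frac{1}{3} \cdot \frac{400}{9} = \left(-89\right) \frac{400}{27} = - \frac{35600}{27}$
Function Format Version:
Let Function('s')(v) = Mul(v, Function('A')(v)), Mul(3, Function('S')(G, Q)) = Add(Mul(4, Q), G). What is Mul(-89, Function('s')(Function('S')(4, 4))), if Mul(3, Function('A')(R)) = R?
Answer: Rational(-35600, 27) ≈ -1318.5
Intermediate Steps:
Function('A')(R) = Mul(Rational(1, 3), R)
Function('S')(G, Q) = Add(Mul(Rational(1, 3), G), Mul(Rational(4, 3), Q)) (Function('S')(G, Q) = Mul(Rational(1, 3), Add(Mul(4, Q), G)) = Mul(Rational(1, 3), Add(G, Mul(4, Q))) = Add(Mul(Rational(1, 3), G), Mul(Rational(4, 3), Q)))
Function('s')(v) = Mul(Rational(1, 3), Pow(v, 2)) (Function('s')(v) = Mul(v, Mul(Rational(1, 3), v)) = Mul(Rational(1, 3), Pow(v, 2)))
Mul(-89, Function('s')(Function('S')(4, 4))) = Mul(-89, Mul(Rational(1, 3), Pow(Add(Mul(Rational(1, 3), 4), Mul(Rational(4, 3), 4)), 2))) = Mul(-89, Mul(Rational(1, 3), Pow(Add(Rational(4, 3), Rational(16, 3)), 2))) = Mul(-89, Mul(Rational(1, 3), Pow(Rational(20, 3), 2))) = Mul(-89, Mul(Rational(1, 3), Rational(400, 9))) = Mul(-89, Rational(400, 27)) = Rational(-35600, 27)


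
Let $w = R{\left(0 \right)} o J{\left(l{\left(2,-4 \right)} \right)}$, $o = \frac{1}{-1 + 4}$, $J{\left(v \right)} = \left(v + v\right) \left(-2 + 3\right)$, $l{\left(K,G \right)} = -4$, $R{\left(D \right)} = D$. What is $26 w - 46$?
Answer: $-46$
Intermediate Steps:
$J{\left(v \right)} = 2 v$ ($J{\left(v \right)} = 2 v 1 = 2 v$)
$o = \frac{1}{3} \approx 0.33333$
$w = 0$ ($w = 0 \cdot \frac{1}{3} \cdot 2 \left(-4\right) = 0 \left(-8\right) = 0$)
$26 w - 46 = 26 \cdot 0 - 46 = 0 - 46 = -46$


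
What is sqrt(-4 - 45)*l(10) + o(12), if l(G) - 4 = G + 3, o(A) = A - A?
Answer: 119*I ≈ 119.0*I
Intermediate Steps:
o(A) = 0
l(G) = 7 + G (l(G) = 4 + (G + 3) = 4 + (3 + G) = 7 + G)
sqrt(-4 - 45)*l(10) + o(12) = sqrt(-4 - 45)*(7 + 10) + 0 = sqrt(-49)*17 + 0 = (7*I)*17 + 0 = 119*I + 0 = 119*I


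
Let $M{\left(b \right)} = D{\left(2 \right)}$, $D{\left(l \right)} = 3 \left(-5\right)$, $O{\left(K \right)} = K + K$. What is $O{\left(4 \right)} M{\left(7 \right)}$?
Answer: $-120$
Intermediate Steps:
$O{\left(K \right)} = 2 K$
$D{\left(l \right)} = -15$
$M{\left(b \right)} = -15$
$O{\left(4 \right)} M{\left(7 \right)} = 2 \cdot 4 \left(-15\right) = 8 \left(-15\right) = -120$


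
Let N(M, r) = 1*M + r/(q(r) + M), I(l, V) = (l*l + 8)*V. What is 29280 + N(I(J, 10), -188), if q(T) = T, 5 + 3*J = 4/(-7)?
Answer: 2594260024/88249 ≈ 29397.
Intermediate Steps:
J = -13/7 (J = -5/3 + (4/(-7))/3 = -5/3 + (4*(-⅐))/3 = -5/3 + (⅓)*(-4/7) = -5/3 - 4/21 = -13/7 ≈ -1.8571)
I(l, V) = V*(8 + l²) (I(l, V) = (l² + 8)*V = (8 + l²)*V = V*(8 + l²))
N(M, r) = M + r/(M + r) (N(M, r) = 1*M + r/(r + M) = M + r/(M + r))
29280 + N(I(J, 10), -188) = 29280 + (-188 + (10*(8 + (-13/7)²))² + (10*(8 + (-13/7)²))*(-188))/(10*(8 + (-13/7)²) - 188) = 29280 + (-188 + (10*(8 + 169/49))² + (10*(8 + 169/49))*(-188))/(10*(8 + 169/49) - 188) = 29280 + (-188 + (10*(561/49))² + (10*(561/49))*(-188))/(10*(561/49) - 188) = 29280 + (-188 + (5610/49)² + (5610/49)*(-188))/(5610/49 - 188) = 29280 + (-188 + 31472100/2401 - 1054680/49)/(-3602/49) = 29280 - 49/3602*(-20658608/2401) = 29280 + 10329304/88249 = 2594260024/88249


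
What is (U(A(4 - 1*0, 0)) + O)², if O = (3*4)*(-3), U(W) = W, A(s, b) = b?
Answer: 1296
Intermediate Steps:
O = -36 (O = 12*(-3) = -36)
(U(A(4 - 1*0, 0)) + O)² = (0 - 36)² = (-36)² = 1296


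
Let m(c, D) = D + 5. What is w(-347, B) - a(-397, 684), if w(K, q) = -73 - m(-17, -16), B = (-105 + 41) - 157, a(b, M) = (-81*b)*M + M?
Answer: -21996134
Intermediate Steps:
a(b, M) = M - 81*M*b (a(b, M) = -81*M*b + M = M - 81*M*b)
B = -221 (B = -64 - 157 = -221)
m(c, D) = 5 + D
w(K, q) = -62 (w(K, q) = -73 - (5 - 16) = -73 - 1*(-11) = -73 + 11 = -62)
w(-347, B) - a(-397, 684) = -62 - 684*(1 - 81*(-397)) = -62 - 684*(1 + 32157) = -62 - 684*32158 = -62 - 1*21996072 = -62 - 21996072 = -21996134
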